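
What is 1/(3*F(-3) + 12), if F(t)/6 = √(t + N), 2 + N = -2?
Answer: 1/201 - I*√7/134 ≈ 0.0049751 - 0.019744*I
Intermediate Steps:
N = -4 (N = -2 - 2 = -4)
F(t) = 6*√(-4 + t) (F(t) = 6*√(t - 4) = 6*√(-4 + t))
1/(3*F(-3) + 12) = 1/(3*(6*√(-4 - 3)) + 12) = 1/(3*(6*√(-7)) + 12) = 1/(3*(6*(I*√7)) + 12) = 1/(3*(6*I*√7) + 12) = 1/(18*I*√7 + 12) = 1/(12 + 18*I*√7)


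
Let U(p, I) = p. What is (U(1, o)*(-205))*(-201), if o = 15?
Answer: 41205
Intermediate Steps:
(U(1, o)*(-205))*(-201) = (1*(-205))*(-201) = -205*(-201) = 41205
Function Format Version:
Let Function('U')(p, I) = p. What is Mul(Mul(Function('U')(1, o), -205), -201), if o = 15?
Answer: 41205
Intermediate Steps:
Mul(Mul(Function('U')(1, o), -205), -201) = Mul(Mul(1, -205), -201) = Mul(-205, -201) = 41205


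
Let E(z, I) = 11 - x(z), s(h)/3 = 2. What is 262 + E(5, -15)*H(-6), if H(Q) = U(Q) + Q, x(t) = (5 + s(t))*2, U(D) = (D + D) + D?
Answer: 526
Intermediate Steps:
U(D) = 3*D (U(D) = 2*D + D = 3*D)
s(h) = 6 (s(h) = 3*2 = 6)
x(t) = 22 (x(t) = (5 + 6)*2 = 11*2 = 22)
H(Q) = 4*Q (H(Q) = 3*Q + Q = 4*Q)
E(z, I) = -11 (E(z, I) = 11 - 1*22 = 11 - 22 = -11)
262 + E(5, -15)*H(-6) = 262 - 44*(-6) = 262 - 11*(-24) = 262 + 264 = 526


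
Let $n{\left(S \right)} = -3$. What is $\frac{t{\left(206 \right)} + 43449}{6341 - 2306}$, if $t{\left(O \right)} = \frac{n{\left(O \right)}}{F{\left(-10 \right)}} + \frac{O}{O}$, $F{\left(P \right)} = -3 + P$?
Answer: $\frac{564853}{52455} \approx 10.768$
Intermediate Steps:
$t{\left(O \right)} = \frac{16}{13}$ ($t{\left(O \right)} = - \frac{3}{-3 - 10} + \frac{O}{O} = - \frac{3}{-13} + 1 = \left(-3\right) \left(- \frac{1}{13}\right) + 1 = \frac{3}{13} + 1 = \frac{16}{13}$)
$\frac{t{\left(206 \right)} + 43449}{6341 - 2306} = \frac{\frac{16}{13} + 43449}{6341 - 2306} = \frac{564853}{13 \cdot 4035} = \frac{564853}{13} \cdot \frac{1}{4035} = \frac{564853}{52455}$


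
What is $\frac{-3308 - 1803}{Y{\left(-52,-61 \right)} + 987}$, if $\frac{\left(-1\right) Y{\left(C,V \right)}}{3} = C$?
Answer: $- \frac{5111}{1143} \approx -4.4716$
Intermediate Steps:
$Y{\left(C,V \right)} = - 3 C$
$\frac{-3308 - 1803}{Y{\left(-52,-61 \right)} + 987} = \frac{-3308 - 1803}{\left(-3\right) \left(-52\right) + 987} = \frac{-3308 - 1803}{156 + 987} = - \frac{5111}{1143}$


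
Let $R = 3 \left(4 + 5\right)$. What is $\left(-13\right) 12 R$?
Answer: $-4212$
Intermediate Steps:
$R = 27$ ($R = 3 \cdot 9 = 27$)
$\left(-13\right) 12 R = \left(-13\right) 12 \cdot 27 = \left(-156\right) 27 = -4212$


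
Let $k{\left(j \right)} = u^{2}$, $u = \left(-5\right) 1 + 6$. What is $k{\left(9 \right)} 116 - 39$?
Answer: $77$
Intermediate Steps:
$u = 1$ ($u = -5 + 6 = 1$)
$k{\left(j \right)} = 1$ ($k{\left(j \right)} = 1^{2} = 1$)
$k{\left(9 \right)} 116 - 39 = 1 \cdot 116 - 39 = 116 - 39 = 77$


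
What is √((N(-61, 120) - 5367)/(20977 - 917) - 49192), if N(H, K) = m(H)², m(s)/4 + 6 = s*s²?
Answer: √4129264610692255/10030 ≈ 6406.7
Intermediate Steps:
m(s) = -24 + 4*s³ (m(s) = -24 + 4*(s*s²) = -24 + 4*s³)
N(H, K) = (-24 + 4*H³)²
√((N(-61, 120) - 5367)/(20977 - 917) - 49192) = √((16*(-6 + (-61)³)² - 5367)/(20977 - 917) - 49192) = √((16*(-6 - 226981)² - 5367)/20060 - 49192) = √((16*(-226987)² - 5367)*(1/20060) - 49192) = √((16*51523098169 - 5367)*(1/20060) - 49192) = √((824369570704 - 5367)*(1/20060) - 49192) = √(824369565337*(1/20060) - 49192) = √(824369565337/20060 - 49192) = √(823382773817/20060) = √4129264610692255/10030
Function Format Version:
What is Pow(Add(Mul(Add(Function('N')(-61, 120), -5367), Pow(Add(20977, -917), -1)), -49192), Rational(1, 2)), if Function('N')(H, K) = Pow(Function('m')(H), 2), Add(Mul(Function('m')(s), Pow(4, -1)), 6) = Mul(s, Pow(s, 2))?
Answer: Mul(Rational(1, 10030), Pow(4129264610692255, Rational(1, 2))) ≈ 6406.7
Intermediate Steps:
Function('m')(s) = Add(-24, Mul(4, Pow(s, 3))) (Function('m')(s) = Add(-24, Mul(4, Mul(s, Pow(s, 2)))) = Add(-24, Mul(4, Pow(s, 3))))
Function('N')(H, K) = Pow(Add(-24, Mul(4, Pow(H, 3))), 2)
Pow(Add(Mul(Add(Function('N')(-61, 120), -5367), Pow(Add(20977, -917), -1)), -49192), Rational(1, 2)) = Pow(Add(Mul(Add(Mul(16, Pow(Add(-6, Pow(-61, 3)), 2)), -5367), Pow(Add(20977, -917), -1)), -49192), Rational(1, 2)) = Pow(Add(Mul(Add(Mul(16, Pow(Add(-6, -226981), 2)), -5367), Pow(20060, -1)), -49192), Rational(1, 2)) = Pow(Add(Mul(Add(Mul(16, Pow(-226987, 2)), -5367), Rational(1, 20060)), -49192), Rational(1, 2)) = Pow(Add(Mul(Add(Mul(16, 51523098169), -5367), Rational(1, 20060)), -49192), Rational(1, 2)) = Pow(Add(Mul(Add(824369570704, -5367), Rational(1, 20060)), -49192), Rational(1, 2)) = Pow(Add(Mul(824369565337, Rational(1, 20060)), -49192), Rational(1, 2)) = Pow(Add(Rational(824369565337, 20060), -49192), Rational(1, 2)) = Pow(Rational(823382773817, 20060), Rational(1, 2)) = Mul(Rational(1, 10030), Pow(4129264610692255, Rational(1, 2)))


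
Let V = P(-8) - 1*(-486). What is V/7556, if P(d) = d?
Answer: 239/3778 ≈ 0.063261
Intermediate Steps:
V = 478 (V = -8 - 1*(-486) = -8 + 486 = 478)
V/7556 = 478/7556 = 478*(1/7556) = 239/3778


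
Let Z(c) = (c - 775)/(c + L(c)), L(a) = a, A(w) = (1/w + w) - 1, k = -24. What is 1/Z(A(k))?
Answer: 1202/19201 ≈ 0.062601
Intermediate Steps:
A(w) = -1 + w + 1/w (A(w) = (w + 1/w) - 1 = -1 + w + 1/w)
Z(c) = (-775 + c)/(2*c) (Z(c) = (c - 775)/(c + c) = (-775 + c)/((2*c)) = (-775 + c)*(1/(2*c)) = (-775 + c)/(2*c))
1/Z(A(k)) = 1/((-775 + (-1 - 24 + 1/(-24)))/(2*(-1 - 24 + 1/(-24)))) = 1/((-775 + (-1 - 24 - 1/24))/(2*(-1 - 24 - 1/24))) = 1/((-775 - 601/24)/(2*(-601/24))) = 1/((½)*(-24/601)*(-19201/24)) = 1/(19201/1202) = 1202/19201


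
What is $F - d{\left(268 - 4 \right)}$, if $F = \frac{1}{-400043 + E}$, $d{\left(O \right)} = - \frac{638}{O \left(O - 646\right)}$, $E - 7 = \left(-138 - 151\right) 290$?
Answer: $- \frac{2339353}{369658344} \approx -0.0063284$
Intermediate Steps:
$E = -83803$ ($E = 7 + \left(-138 - 151\right) 290 = 7 - 83810 = -83803$)
$d{\left(O \right)} = - \frac{638}{O \left(-646 + O\right)}$
$F = - \frac{1}{483846}$ ($F = \frac{1}{-400043 - 83803} = \frac{1}{-483846} = - \frac{1}{483846} \approx -2.0668 \cdot 10^{-6}$)
$F - d{\left(268 - 4 \right)} = - \frac{1}{483846} - - \frac{638}{\left(268 - 4\right) \left(-646 + \left(268 - 4\right)\right)} = - \frac{1}{483846} - - \frac{638}{264 \left(-646 + 264\right)} = - \frac{1}{483846} - \left(-638\right) \frac{1}{264} \frac{1}{-382} = - \frac{1}{483846} - \left(-638\right) \frac{1}{264} \left(- \frac{1}{382}\right) = - \frac{1}{483846} - \frac{29}{4584} = - \frac{2339353}{369658344}$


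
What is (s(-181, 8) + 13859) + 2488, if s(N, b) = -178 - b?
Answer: 16161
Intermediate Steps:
(s(-181, 8) + 13859) + 2488 = ((-178 - 1*8) + 13859) + 2488 = ((-178 - 8) + 13859) + 2488 = (-186 + 13859) + 2488 = 13673 + 2488 = 16161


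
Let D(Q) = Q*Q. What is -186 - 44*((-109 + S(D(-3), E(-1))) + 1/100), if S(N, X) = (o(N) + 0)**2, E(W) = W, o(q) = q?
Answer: 26139/25 ≈ 1045.6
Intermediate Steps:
D(Q) = Q**2
S(N, X) = N**2 (S(N, X) = (N + 0)**2 = N**2)
-186 - 44*((-109 + S(D(-3), E(-1))) + 1/100) = -186 - 44*((-109 + ((-3)**2)**2) + 1/100) = -186 - 44*((-109 + 9**2) + 1/100) = -186 - 44*((-109 + 81) + 1/100) = -186 - 44*(-28 + 1/100) = -186 - 44*(-2799/100) = -186 + 30789/25 = 26139/25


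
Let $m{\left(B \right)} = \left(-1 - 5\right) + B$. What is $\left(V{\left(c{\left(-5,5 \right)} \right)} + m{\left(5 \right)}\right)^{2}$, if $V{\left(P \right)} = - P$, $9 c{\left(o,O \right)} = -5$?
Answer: $\frac{16}{81} \approx 0.19753$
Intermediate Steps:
$c{\left(o,O \right)} = - \frac{5}{9}$ ($c{\left(o,O \right)} = \frac{1}{9} \left(-5\right) = - \frac{5}{9}$)
$m{\left(B \right)} = -6 + B$
$\left(V{\left(c{\left(-5,5 \right)} \right)} + m{\left(5 \right)}\right)^{2} = \left(\left(-1\right) \left(- \frac{5}{9}\right) + \left(-6 + 5\right)\right)^{2} = \left(\frac{5}{9} - 1\right)^{2} = \left(- \frac{4}{9}\right)^{2} = \frac{16}{81}$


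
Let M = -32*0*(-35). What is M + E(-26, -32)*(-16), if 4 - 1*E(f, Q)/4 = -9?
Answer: -832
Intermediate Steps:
E(f, Q) = 52 (E(f, Q) = 16 - 4*(-9) = 16 + 36 = 52)
M = 0 (M = 0*(-35) = 0)
M + E(-26, -32)*(-16) = 0 + 52*(-16) = 0 - 832 = -832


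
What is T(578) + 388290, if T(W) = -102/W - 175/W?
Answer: 224431343/578 ≈ 3.8829e+5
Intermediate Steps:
T(W) = -277/W
T(578) + 388290 = -277/578 + 388290 = 224431343/578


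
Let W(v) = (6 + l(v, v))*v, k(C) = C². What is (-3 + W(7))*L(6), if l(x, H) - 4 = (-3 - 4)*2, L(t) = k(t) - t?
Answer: -930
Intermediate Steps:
L(t) = t² - t
l(x, H) = -10 (l(x, H) = 4 + (-3 - 4)*2 = 4 - 7*2 = 4 - 14 = -10)
W(v) = -4*v (W(v) = (6 - 10)*v = -4*v)
(-3 + W(7))*L(6) = (-3 - 4*7)*(6*(-1 + 6)) = (-3 - 28)*(6*5) = -31*30 = -930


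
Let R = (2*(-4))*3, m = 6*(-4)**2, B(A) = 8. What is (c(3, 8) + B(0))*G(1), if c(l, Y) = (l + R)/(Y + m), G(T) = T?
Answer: 811/104 ≈ 7.7981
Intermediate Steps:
m = 96 (m = 6*16 = 96)
R = -24 (R = -8*3 = -24)
c(l, Y) = (-24 + l)/(96 + Y) (c(l, Y) = (l - 24)/(Y + 96) = (-24 + l)/(96 + Y))
(c(3, 8) + B(0))*G(1) = ((-24 + 3)/(96 + 8) + 8)*1 = (-21/104 + 8)*1 = (811/104)*1 = 811/104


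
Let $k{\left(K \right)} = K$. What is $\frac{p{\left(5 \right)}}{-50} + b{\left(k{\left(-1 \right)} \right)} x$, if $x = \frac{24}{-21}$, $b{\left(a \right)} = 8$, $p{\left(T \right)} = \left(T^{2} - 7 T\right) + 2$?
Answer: $- \frac{1572}{175} \approx -8.9828$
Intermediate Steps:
$p{\left(T \right)} = 2 + T^{2} - 7 T$
$x = - \frac{8}{7}$ ($x = 24 \left(- \frac{1}{21}\right) = - \frac{8}{7} \approx -1.1429$)
$\frac{p{\left(5 \right)}}{-50} + b{\left(k{\left(-1 \right)} \right)} x = \frac{2 + 5^{2} - 35}{-50} + 8 \left(- \frac{8}{7}\right) = \left(2 + 25 - 35\right) \left(- \frac{1}{50}\right) - \frac{64}{7} = \left(-8\right) \left(- \frac{1}{50}\right) - \frac{64}{7} = \frac{4}{25} - \frac{64}{7} = - \frac{1572}{175}$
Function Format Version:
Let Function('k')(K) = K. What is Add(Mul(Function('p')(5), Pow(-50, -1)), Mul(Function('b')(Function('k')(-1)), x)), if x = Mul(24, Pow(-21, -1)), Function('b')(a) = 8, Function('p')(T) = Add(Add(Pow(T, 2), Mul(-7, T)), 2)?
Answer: Rational(-1572, 175) ≈ -8.9828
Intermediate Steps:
Function('p')(T) = Add(2, Pow(T, 2), Mul(-7, T))
x = Rational(-8, 7) (x = Mul(24, Rational(-1, 21)) = Rational(-8, 7) ≈ -1.1429)
Add(Mul(Function('p')(5), Pow(-50, -1)), Mul(Function('b')(Function('k')(-1)), x)) = Add(Mul(Add(2, Pow(5, 2), Mul(-7, 5)), Pow(-50, -1)), Mul(8, Rational(-8, 7))) = Add(Mul(Add(2, 25, -35), Rational(-1, 50)), Rational(-64, 7)) = Add(Mul(-8, Rational(-1, 50)), Rational(-64, 7)) = Add(Rational(4, 25), Rational(-64, 7)) = Rational(-1572, 175)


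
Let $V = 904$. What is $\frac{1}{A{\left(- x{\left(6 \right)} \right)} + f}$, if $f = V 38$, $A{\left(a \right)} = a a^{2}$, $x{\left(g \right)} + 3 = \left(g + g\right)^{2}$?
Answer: $- \frac{1}{2768869} \approx -3.6116 \cdot 10^{-7}$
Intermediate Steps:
$x{\left(g \right)} = -3 + 4 g^{2}$ ($x{\left(g \right)} = -3 + \left(g + g\right)^{2} = -3 + \left(2 g\right)^{2} = -3 + 4 g^{2}$)
$A{\left(a \right)} = a^{3}$
$f = 34352$ ($f = 904 \cdot 38 = 34352$)
$\frac{1}{A{\left(- x{\left(6 \right)} \right)} + f} = \frac{1}{\left(- (-3 + 4 \cdot 6^{2})\right)^{3} + 34352} = \frac{1}{\left(- (-3 + 4 \cdot 36)\right)^{3} + 34352} = \frac{1}{\left(- (-3 + 144)\right)^{3} + 34352} = \frac{1}{\left(\left(-1\right) 141\right)^{3} + 34352} = \frac{1}{\left(-141\right)^{3} + 34352} = \frac{1}{-2803221 + 34352} = \frac{1}{-2768869} = - \frac{1}{2768869}$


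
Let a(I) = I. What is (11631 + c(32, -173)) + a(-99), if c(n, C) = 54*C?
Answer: 2190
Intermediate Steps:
(11631 + c(32, -173)) + a(-99) = (11631 + 54*(-173)) - 99 = (11631 - 9342) - 99 = 2289 - 99 = 2190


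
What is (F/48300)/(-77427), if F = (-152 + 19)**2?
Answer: -361/76320900 ≈ -4.7300e-6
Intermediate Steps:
F = 17689 (F = (-133)**2 = 17689)
(F/48300)/(-77427) = (17689/48300)/(-77427) = (17689*(1/48300))*(-1/77427) = (2527/6900)*(-1/77427) = -361/76320900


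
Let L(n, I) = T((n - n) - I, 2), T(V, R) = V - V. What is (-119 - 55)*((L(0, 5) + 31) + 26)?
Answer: -9918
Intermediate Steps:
T(V, R) = 0
L(n, I) = 0
(-119 - 55)*((L(0, 5) + 31) + 26) = (-119 - 55)*((0 + 31) + 26) = -174*(31 + 26) = -174*57 = -9918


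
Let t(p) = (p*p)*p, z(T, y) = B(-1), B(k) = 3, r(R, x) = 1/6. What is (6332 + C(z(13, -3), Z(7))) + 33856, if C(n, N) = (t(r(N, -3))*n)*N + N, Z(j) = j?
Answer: 2894047/72 ≈ 40195.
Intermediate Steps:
r(R, x) = ⅙
z(T, y) = 3
t(p) = p³ (t(p) = p²*p = p³)
C(n, N) = N + N*n/216 (C(n, N) = ((⅙)³*n)*N + N = (n/216)*N + N = N*n/216 + N = N + N*n/216)
(6332 + C(z(13, -3), Z(7))) + 33856 = (6332 + (1/216)*7*(216 + 3)) + 33856 = (6332 + (1/216)*7*219) + 33856 = (6332 + 511/72) + 33856 = 456415/72 + 33856 = 2894047/72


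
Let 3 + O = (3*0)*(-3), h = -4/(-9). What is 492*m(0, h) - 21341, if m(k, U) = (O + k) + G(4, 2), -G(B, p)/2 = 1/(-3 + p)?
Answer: -21833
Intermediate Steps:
h = 4/9 (h = -4*(-⅑) = 4/9 ≈ 0.44444)
G(B, p) = -2/(-3 + p)
O = -3 (O = -3 + (3*0)*(-3) = -3 + 0*(-3) = -3 + 0 = -3)
m(k, U) = -1 + k (m(k, U) = (-3 + k) - 2/(-3 + 2) = (-3 + k) - 2/(-1) = (-3 + k) - 2*(-1) = (-3 + k) + 2 = -1 + k)
492*m(0, h) - 21341 = 492*(-1 + 0) - 21341 = 492*(-1) - 21341 = -492 - 21341 = -21833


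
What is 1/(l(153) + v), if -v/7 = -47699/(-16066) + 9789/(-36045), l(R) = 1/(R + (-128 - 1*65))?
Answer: -154426392/2919669371 ≈ -0.052892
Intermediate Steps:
l(R) = 1/(-193 + R) (l(R) = 1/(R + (-128 - 65)) = 1/(R - 193) = 1/(-193 + R))
v = -3644760889/193032990 (v = -7*(-47699/(-16066) + 9789/(-36045)) = -7*(-47699*(-1/16066) + 9789*(-1/36045)) = -7*(47699/16066 - 3263/12015) = -7*520680127/193032990 = -3644760889/193032990 ≈ -18.882)
1/(l(153) + v) = 1/(1/(-193 + 153) - 3644760889/193032990) = 1/(1/(-40) - 3644760889/193032990) = 1/(-1/40 - 3644760889/193032990) = 1/(-2919669371/154426392) = -154426392/2919669371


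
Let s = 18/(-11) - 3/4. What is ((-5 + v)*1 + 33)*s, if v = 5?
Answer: -315/4 ≈ -78.750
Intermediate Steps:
s = -105/44 (s = 18*(-1/11) - 3*¼ = -18/11 - ¾ = -105/44 ≈ -2.3864)
((-5 + v)*1 + 33)*s = ((-5 + 5)*1 + 33)*(-105/44) = (0*1 + 33)*(-105/44) = (0 + 33)*(-105/44) = 33*(-105/44) = -315/4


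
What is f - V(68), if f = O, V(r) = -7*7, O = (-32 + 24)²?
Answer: 113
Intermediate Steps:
O = 64 (O = (-8)² = 64)
V(r) = -49
f = 64
f - V(68) = 64 - 1*(-49) = 64 + 49 = 113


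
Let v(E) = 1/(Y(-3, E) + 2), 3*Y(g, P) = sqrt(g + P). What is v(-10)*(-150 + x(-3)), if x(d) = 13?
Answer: -2466/49 + 411*I*sqrt(13)/49 ≈ -50.327 + 30.242*I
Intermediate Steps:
Y(g, P) = sqrt(P + g)/3 (Y(g, P) = sqrt(g + P)/3 = sqrt(P + g)/3)
v(E) = 1/(2 + sqrt(-3 + E)/3) (v(E) = 1/(sqrt(E - 3)/3 + 2) = 1/(sqrt(-3 + E)/3 + 2) = 1/(2 + sqrt(-3 + E)/3))
v(-10)*(-150 + x(-3)) = (3/(6 + sqrt(-3 - 10)))*(-150 + 13) = (3/(6 + sqrt(-13)))*(-137) = (3/(6 + I*sqrt(13)))*(-137) = -411/(6 + I*sqrt(13))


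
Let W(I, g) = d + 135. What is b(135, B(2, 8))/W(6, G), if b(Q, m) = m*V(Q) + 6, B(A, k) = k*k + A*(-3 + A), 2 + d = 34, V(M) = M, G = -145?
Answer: 8376/167 ≈ 50.156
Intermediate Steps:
d = 32 (d = -2 + 34 = 32)
B(A, k) = k² + A*(-3 + A)
W(I, g) = 167 (W(I, g) = 32 + 135 = 167)
b(Q, m) = 6 + Q*m (b(Q, m) = m*Q + 6 = Q*m + 6 = 6 + Q*m)
b(135, B(2, 8))/W(6, G) = (6 + 135*(2² + 8² - 3*2))/167 = (6 + 135*(4 + 64 - 6))*(1/167) = (6 + 135*62)*(1/167) = (6 + 8370)*(1/167) = 8376*(1/167) = 8376/167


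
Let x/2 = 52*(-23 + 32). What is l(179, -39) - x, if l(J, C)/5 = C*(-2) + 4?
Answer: -526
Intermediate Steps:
l(J, C) = 20 - 10*C (l(J, C) = 5*(C*(-2) + 4) = 5*(-2*C + 4) = 5*(4 - 2*C) = 20 - 10*C)
x = 936 (x = 2*(52*(-23 + 32)) = 2*(52*9) = 2*468 = 936)
l(179, -39) - x = (20 - 10*(-39)) - 1*936 = (20 + 390) - 936 = 410 - 936 = -526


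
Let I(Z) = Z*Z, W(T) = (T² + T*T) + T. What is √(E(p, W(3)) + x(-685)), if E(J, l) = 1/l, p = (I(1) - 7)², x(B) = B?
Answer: 4*I*√18879/21 ≈ 26.172*I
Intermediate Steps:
W(T) = T + 2*T² (W(T) = (T² + T²) + T = 2*T² + T = T + 2*T²)
I(Z) = Z²
p = 36 (p = (1² - 7)² = (1 - 7)² = (-6)² = 36)
√(E(p, W(3)) + x(-685)) = √(1/(3*(1 + 2*3)) - 685) = √(1/(3*(1 + 6)) - 685) = √(1/(3*7) - 685) = √(1/21 - 685) = √(-14384/21) = 4*I*√18879/21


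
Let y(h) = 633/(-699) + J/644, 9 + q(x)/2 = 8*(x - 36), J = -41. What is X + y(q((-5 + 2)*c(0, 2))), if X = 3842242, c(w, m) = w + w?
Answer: 576535951147/150052 ≈ 3.8422e+6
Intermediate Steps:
c(w, m) = 2*w
q(x) = -594 + 16*x (q(x) = -18 + 2*(8*(x - 36)) = -18 + 2*(8*(-36 + x)) = -18 + 2*(-288 + 8*x) = -18 + (-576 + 16*x) = -594 + 16*x)
y(h) = -145437/150052 (y(h) = 633/(-699) - 41/644 = 633*(-1/699) - 41*1/644 = -211/233 - 41/644 = -145437/150052)
X + y(q((-5 + 2)*c(0, 2))) = 3842242 - 145437/150052 = 576535951147/150052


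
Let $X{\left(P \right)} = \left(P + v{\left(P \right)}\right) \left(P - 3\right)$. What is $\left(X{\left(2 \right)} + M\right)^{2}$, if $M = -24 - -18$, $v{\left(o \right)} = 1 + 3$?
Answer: $144$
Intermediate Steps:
$v{\left(o \right)} = 4$
$M = -6$ ($M = -24 + 18 = -6$)
$X{\left(P \right)} = \left(-3 + P\right) \left(4 + P\right)$ ($X{\left(P \right)} = \left(P + 4\right) \left(P - 3\right) = \left(4 + P\right) \left(-3 + P\right) = \left(-3 + P\right) \left(4 + P\right)$)
$\left(X{\left(2 \right)} + M\right)^{2} = \left(\left(-12 + 2 + 2^{2}\right) - 6\right)^{2} = \left(\left(-12 + 2 + 4\right) - 6\right)^{2} = \left(-6 - 6\right)^{2} = \left(-12\right)^{2} = 144$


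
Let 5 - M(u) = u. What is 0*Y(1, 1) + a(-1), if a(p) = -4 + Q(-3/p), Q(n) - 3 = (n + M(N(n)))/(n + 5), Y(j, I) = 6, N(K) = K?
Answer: -3/8 ≈ -0.37500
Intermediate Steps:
M(u) = 5 - u
Q(n) = 3 + 5/(5 + n) (Q(n) = 3 + (n + (5 - n))/(n + 5) = 3 + 5/(5 + n))
a(p) = -4 + (20 - 9/p)/(5 - 3/p) (a(p) = -4 + (20 + 3*(-3/p))/(5 - 3/p) = -4 + (20 - 9/p)/(5 - 3/p))
0*Y(1, 1) + a(-1) = 0*6 + 3/(-3 + 5*(-1)) = 0 + 3/(-3 - 5) = 0 + 3/(-8) = 0 + 3*(-⅛) = 0 - 3/8 = -3/8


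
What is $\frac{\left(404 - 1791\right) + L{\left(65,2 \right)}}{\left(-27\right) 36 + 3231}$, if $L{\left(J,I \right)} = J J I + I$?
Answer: $\frac{785}{251} \approx 3.1275$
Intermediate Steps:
$L{\left(J,I \right)} = I + I J^{2}$ ($L{\left(J,I \right)} = J^{2} I + I = I J^{2} + I = I + I J^{2}$)
$\frac{\left(404 - 1791\right) + L{\left(65,2 \right)}}{\left(-27\right) 36 + 3231} = \frac{\left(404 - 1791\right) + 2 \left(1 + 65^{2}\right)}{\left(-27\right) 36 + 3231} = \frac{\left(404 - 1791\right) + 2 \left(1 + 4225\right)}{-972 + 3231} = \frac{-1387 + 2 \cdot 4226}{2259} = \left(-1387 + 8452\right) \frac{1}{2259} = 7065 \cdot \frac{1}{2259} = \frac{785}{251}$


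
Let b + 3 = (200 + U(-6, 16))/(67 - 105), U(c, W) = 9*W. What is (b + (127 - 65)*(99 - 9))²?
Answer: 11191735681/361 ≈ 3.1002e+7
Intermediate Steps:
b = -229/19 (b = -3 + (200 + 9*16)/(67 - 105) = -3 + (200 + 144)/(-38) = -3 + 344*(-1/38) = -3 - 172/19 = -229/19 ≈ -12.053)
(b + (127 - 65)*(99 - 9))² = (-229/19 + (127 - 65)*(99 - 9))² = (-229/19 + 62*90)² = (-229/19 + 5580)² = (105791/19)² = 11191735681/361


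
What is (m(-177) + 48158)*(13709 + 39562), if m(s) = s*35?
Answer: 2235410973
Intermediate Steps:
m(s) = 35*s
(m(-177) + 48158)*(13709 + 39562) = (35*(-177) + 48158)*(13709 + 39562) = (-6195 + 48158)*53271 = 41963*53271 = 2235410973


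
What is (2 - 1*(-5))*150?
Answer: 1050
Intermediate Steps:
(2 - 1*(-5))*150 = (2 + 5)*150 = 7*150 = 1050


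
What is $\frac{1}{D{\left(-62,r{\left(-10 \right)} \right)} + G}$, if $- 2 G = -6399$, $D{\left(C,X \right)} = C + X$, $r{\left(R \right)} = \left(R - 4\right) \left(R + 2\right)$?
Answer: $\frac{2}{6499} \approx 0.00030774$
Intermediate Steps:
$r{\left(R \right)} = \left(-4 + R\right) \left(2 + R\right)$
$G = \frac{6399}{2}$ ($G = \left(- \frac{1}{2}\right) \left(-6399\right) = \frac{6399}{2} \approx 3199.5$)
$\frac{1}{D{\left(-62,r{\left(-10 \right)} \right)} + G} = \frac{1}{\left(-62 - \left(-12 - 100\right)\right) + \frac{6399}{2}} = \frac{1}{\left(-62 + \left(-8 + 100 + 20\right)\right) + \frac{6399}{2}} = \frac{1}{\left(-62 + 112\right) + \frac{6399}{2}} = \frac{1}{50 + \frac{6399}{2}} = \frac{1}{\frac{6499}{2}} = \frac{2}{6499}$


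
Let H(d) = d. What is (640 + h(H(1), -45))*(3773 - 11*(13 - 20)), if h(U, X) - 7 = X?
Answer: 2317700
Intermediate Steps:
h(U, X) = 7 + X
(640 + h(H(1), -45))*(3773 - 11*(13 - 20)) = (640 + (7 - 45))*(3773 - 11*(13 - 20)) = (640 - 38)*(3773 - 11*(-7)) = 602*(3773 + 77) = 602*3850 = 2317700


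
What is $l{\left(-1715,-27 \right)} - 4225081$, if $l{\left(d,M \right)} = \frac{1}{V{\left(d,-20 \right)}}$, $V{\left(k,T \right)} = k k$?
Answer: $- \frac{12426913864224}{2941225} \approx -4.2251 \cdot 10^{6}$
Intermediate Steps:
$V{\left(k,T \right)} = k^{2}$
$l{\left(d,M \right)} = \frac{1}{d^{2}}$
$l{\left(-1715,-27 \right)} - 4225081 = \frac{1}{2941225} - 4225081 = - \frac{12426913864224}{2941225}$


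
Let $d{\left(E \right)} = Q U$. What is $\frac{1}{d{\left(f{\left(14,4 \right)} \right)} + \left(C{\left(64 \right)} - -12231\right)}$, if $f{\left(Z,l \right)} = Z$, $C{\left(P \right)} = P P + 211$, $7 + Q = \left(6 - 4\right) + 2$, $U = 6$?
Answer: $\frac{1}{16520} \approx 6.0533 \cdot 10^{-5}$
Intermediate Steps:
$Q = -3$ ($Q = -7 + \left(\left(6 - 4\right) + 2\right) = -7 + \left(2 + 2\right) = -7 + 4 = -3$)
$C{\left(P \right)} = 211 + P^{2}$ ($C{\left(P \right)} = P^{2} + 211 = 211 + P^{2}$)
$d{\left(E \right)} = -18$ ($d{\left(E \right)} = \left(-3\right) 6 = -18$)
$\frac{1}{d{\left(f{\left(14,4 \right)} \right)} + \left(C{\left(64 \right)} - -12231\right)} = \frac{1}{-18 + \left(\left(211 + 64^{2}\right) - -12231\right)} = \frac{1}{-18 + \left(\left(211 + 4096\right) + 12231\right)} = \frac{1}{-18 + \left(4307 + 12231\right)} = \frac{1}{-18 + 16538} = \frac{1}{16520}$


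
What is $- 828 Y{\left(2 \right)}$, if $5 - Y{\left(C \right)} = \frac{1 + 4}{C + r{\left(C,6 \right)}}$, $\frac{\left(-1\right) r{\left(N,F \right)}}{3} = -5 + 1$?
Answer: $- \frac{26910}{7} \approx -3844.3$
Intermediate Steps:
$r{\left(N,F \right)} = 12$ ($r{\left(N,F \right)} = - 3 \left(-5 + 1\right) = \left(-3\right) \left(-4\right) = 12$)
$Y{\left(C \right)} = 5 - \frac{5}{12 + C}$ ($Y{\left(C \right)} = 5 - \frac{1 + 4}{C + 12} = 5 - \frac{5}{12 + C}$)
$- 828 Y{\left(2 \right)} = - 828 \frac{5 \left(11 + 2\right)}{12 + 2} = - 828 \cdot 5 \cdot \frac{1}{14} \cdot 13 = \left(-828\right) \frac{65}{14} = - \frac{26910}{7}$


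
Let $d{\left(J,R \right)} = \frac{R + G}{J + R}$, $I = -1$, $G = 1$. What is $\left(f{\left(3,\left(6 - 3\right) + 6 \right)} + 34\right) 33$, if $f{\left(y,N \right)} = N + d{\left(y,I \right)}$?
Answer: $1419$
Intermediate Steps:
$d{\left(J,R \right)} = \frac{1 + R}{J + R}$ ($d{\left(J,R \right)} = \frac{R + 1}{J + R} = \frac{1 + R}{J + R}$)
$f{\left(y,N \right)} = N$ ($f{\left(y,N \right)} = N + \frac{1 - 1}{y - 1} = N + \frac{1}{-1 + y} 0 = N + 0 = N$)
$\left(f{\left(3,\left(6 - 3\right) + 6 \right)} + 34\right) 33 = \left(\left(\left(6 - 3\right) + 6\right) + 34\right) 33 = \left(\left(3 + 6\right) + 34\right) 33 = \left(9 + 34\right) 33 = 43 \cdot 33 = 1419$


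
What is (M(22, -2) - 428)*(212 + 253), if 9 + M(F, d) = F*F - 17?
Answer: 13950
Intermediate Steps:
M(F, d) = -26 + F² (M(F, d) = -9 + (F*F - 17) = -9 + (F² - 17) = -9 + (-17 + F²) = -26 + F²)
(M(22, -2) - 428)*(212 + 253) = ((-26 + 22²) - 428)*(212 + 253) = ((-26 + 484) - 428)*465 = (458 - 428)*465 = 30*465 = 13950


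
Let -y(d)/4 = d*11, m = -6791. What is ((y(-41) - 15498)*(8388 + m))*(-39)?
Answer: 852903402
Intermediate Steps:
y(d) = -44*d (y(d) = -4*d*11 = -44*d)
((y(-41) - 15498)*(8388 + m))*(-39) = ((-44*(-41) - 15498)*(8388 - 6791))*(-39) = ((1804 - 15498)*1597)*(-39) = -13694*1597*(-39) = -21869318*(-39) = 852903402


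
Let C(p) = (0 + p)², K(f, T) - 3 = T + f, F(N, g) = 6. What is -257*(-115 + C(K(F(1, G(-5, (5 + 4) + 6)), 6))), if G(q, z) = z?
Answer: -28270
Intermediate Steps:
K(f, T) = 3 + T + f (K(f, T) = 3 + (T + f) = 3 + T + f)
C(p) = p²
-257*(-115 + C(K(F(1, G(-5, (5 + 4) + 6)), 6))) = -257*(-115 + (3 + 6 + 6)²) = -257*(-115 + 15²) = -257*(-115 + 225) = -257*110 = -28270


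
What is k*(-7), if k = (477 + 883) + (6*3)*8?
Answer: -10528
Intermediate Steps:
k = 1504 (k = 1360 + 18*8 = 1360 + 144 = 1504)
k*(-7) = 1504*(-7) = -10528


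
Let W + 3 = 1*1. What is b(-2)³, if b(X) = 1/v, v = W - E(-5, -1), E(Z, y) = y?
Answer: -1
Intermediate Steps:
W = -2 (W = -3 + 1*1 = -3 + 1 = -2)
v = -1 (v = -2 - 1*(-1) = -2 + 1 = -1)
b(X) = -1 (b(X) = 1/(-1) = -1)
b(-2)³ = (-1)³ = -1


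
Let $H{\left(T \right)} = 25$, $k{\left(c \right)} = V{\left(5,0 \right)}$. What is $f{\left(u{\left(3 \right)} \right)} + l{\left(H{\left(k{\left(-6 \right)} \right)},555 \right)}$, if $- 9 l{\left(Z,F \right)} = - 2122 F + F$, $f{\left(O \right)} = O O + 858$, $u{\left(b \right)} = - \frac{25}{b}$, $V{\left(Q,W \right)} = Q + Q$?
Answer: $\frac{1185502}{9} \approx 1.3172 \cdot 10^{5}$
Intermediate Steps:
$V{\left(Q,W \right)} = 2 Q$
$k{\left(c \right)} = 10$ ($k{\left(c \right)} = 2 \cdot 5 = 10$)
$f{\left(O \right)} = 858 + O^{2}$ ($f{\left(O \right)} = O^{2} + 858 = 858 + O^{2}$)
$l{\left(Z,F \right)} = \frac{707 F}{3}$ ($l{\left(Z,F \right)} = - \frac{- 2122 F + F}{9} = - \frac{\left(-2121\right) F}{9} = \frac{707 F}{3}$)
$f{\left(u{\left(3 \right)} \right)} + l{\left(H{\left(k{\left(-6 \right)} \right)},555 \right)} = \left(858 + \left(- \frac{25}{3}\right)^{2}\right) + \frac{707}{3} \cdot 555 = \left(858 + \left(\left(-25\right) \frac{1}{3}\right)^{2}\right) + 130795 = \left(858 + \left(- \frac{25}{3}\right)^{2}\right) + 130795 = \left(858 + \frac{625}{9}\right) + 130795 = \frac{8347}{9} + 130795 = \frac{1185502}{9}$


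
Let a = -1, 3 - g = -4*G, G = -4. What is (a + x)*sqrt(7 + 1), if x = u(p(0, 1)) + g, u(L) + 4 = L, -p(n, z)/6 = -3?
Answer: 0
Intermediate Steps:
p(n, z) = 18 (p(n, z) = -6*(-3) = 18)
g = -13 (g = 3 - (-4)*(-4) = 3 - 1*16 = 3 - 16 = -13)
u(L) = -4 + L
x = 1 (x = (-4 + 18) - 13 = 14 - 13 = 1)
(a + x)*sqrt(7 + 1) = (-1 + 1)*sqrt(7 + 1) = 0*sqrt(8) = 0*(2*sqrt(2)) = 0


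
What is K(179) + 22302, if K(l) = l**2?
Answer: 54343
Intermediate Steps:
K(179) + 22302 = 179**2 + 22302 = 32041 + 22302 = 54343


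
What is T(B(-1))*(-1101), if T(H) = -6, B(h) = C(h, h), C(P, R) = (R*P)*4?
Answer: 6606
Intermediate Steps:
C(P, R) = 4*P*R (C(P, R) = (P*R)*4 = 4*P*R)
B(h) = 4*h**2 (B(h) = 4*h*h = 4*h**2)
T(B(-1))*(-1101) = -6*(-1101) = 6606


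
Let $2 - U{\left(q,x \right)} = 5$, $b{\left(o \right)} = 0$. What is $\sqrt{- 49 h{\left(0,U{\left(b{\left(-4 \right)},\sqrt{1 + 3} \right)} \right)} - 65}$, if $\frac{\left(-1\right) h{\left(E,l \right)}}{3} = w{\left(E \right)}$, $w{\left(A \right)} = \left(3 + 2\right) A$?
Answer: $i \sqrt{65} \approx 8.0623 i$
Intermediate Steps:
$U{\left(q,x \right)} = -3$ ($U{\left(q,x \right)} = 2 - 5 = -3$)
$w{\left(A \right)} = 5 A$
$h{\left(E,l \right)} = - 15 E$ ($h{\left(E,l \right)} = - 3 \cdot 5 E = - 15 E$)
$\sqrt{- 49 h{\left(0,U{\left(b{\left(-4 \right)},\sqrt{1 + 3} \right)} \right)} - 65} = \sqrt{- 49 \left(\left(-15\right) 0\right) - 65} = \sqrt{\left(-49\right) 0 - 65} = \sqrt{0 - 65} = \sqrt{-65} = i \sqrt{65}$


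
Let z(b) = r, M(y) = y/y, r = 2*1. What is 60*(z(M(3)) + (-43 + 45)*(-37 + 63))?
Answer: 3240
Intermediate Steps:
r = 2
M(y) = 1
z(b) = 2
60*(z(M(3)) + (-43 + 45)*(-37 + 63)) = 60*(2 + (-43 + 45)*(-37 + 63)) = 60*(2 + 2*26) = 60*(2 + 52) = 60*54 = 3240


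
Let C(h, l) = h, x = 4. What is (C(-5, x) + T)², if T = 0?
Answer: 25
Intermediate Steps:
(C(-5, x) + T)² = (-5 + 0)² = (-5)² = 25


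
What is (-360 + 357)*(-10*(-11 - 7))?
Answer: -540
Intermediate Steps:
(-360 + 357)*(-10*(-11 - 7)) = -(-30)*(-18) = -3*180 = -540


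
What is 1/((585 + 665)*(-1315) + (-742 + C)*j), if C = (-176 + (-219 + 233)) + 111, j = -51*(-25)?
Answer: -1/2654825 ≈ -3.7667e-7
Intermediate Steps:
j = 1275
C = -51 (C = (-176 + 14) + 111 = -162 + 111 = -51)
1/((585 + 665)*(-1315) + (-742 + C)*j) = 1/((585 + 665)*(-1315) + (-742 - 51)*1275) = 1/(1250*(-1315) - 793*1275) = 1/(-1643750 - 1011075) = 1/(-2654825) = -1/2654825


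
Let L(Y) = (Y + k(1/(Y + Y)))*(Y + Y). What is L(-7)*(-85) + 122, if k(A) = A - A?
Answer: -8208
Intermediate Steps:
k(A) = 0
L(Y) = 2*Y**2 (L(Y) = (Y + 0)*(Y + Y) = Y*(2*Y) = 2*Y**2)
L(-7)*(-85) + 122 = (2*(-7)**2)*(-85) + 122 = (2*49)*(-85) + 122 = 98*(-85) + 122 = -8330 + 122 = -8208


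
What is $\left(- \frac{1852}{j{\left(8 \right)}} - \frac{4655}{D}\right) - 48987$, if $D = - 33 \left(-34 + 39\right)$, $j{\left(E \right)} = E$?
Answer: $- \frac{3246559}{66} \approx -49190.0$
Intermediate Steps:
$D = -165$ ($D = \left(-33\right) 5 = -165$)
$\left(- \frac{1852}{j{\left(8 \right)}} - \frac{4655}{D}\right) - 48987 = \left(- \frac{1852}{8} - \frac{4655}{-165}\right) - 48987 = \left(\left(-1852\right) \frac{1}{8} - - \frac{931}{33}\right) - 48987 = \left(- \frac{463}{2} + \frac{931}{33}\right) - 48987 = - \frac{13417}{66} - 48987 = - \frac{3246559}{66}$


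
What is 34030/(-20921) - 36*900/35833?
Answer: -1897237390/749662193 ≈ -2.5308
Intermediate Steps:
34030/(-20921) - 36*900/35833 = 34030*(-1/20921) - 32400*1/35833 = -34030/20921 - 32400/35833 = -1897237390/749662193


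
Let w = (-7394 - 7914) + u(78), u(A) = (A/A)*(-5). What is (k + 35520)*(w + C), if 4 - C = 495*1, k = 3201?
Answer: -611946684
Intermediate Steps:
C = -491 (C = 4 - 495 = -491)
u(A) = -5 (u(A) = 1*(-5) = -5)
w = -15313 (w = (-7394 - 7914) - 5 = -15308 - 5 = -15313)
(k + 35520)*(w + C) = (3201 + 35520)*(-15313 - 491) = 38721*(-15804) = -611946684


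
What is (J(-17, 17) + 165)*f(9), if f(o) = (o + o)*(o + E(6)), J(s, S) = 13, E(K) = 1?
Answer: 32040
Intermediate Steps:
f(o) = 2*o*(1 + o) (f(o) = (o + o)*(o + 1) = (2*o)*(1 + o) = 2*o*(1 + o))
(J(-17, 17) + 165)*f(9) = (13 + 165)*(2*9*(1 + 9)) = 178*(2*9*10) = 178*180 = 32040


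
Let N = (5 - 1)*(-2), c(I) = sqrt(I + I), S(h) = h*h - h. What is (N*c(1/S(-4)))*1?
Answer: -4*sqrt(10)/5 ≈ -2.5298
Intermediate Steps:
S(h) = h**2 - h
c(I) = sqrt(2)*sqrt(I) (c(I) = sqrt(2*I) = sqrt(2)*sqrt(I))
N = -8 (N = 4*(-2) = -8)
(N*c(1/S(-4)))*1 = -8*sqrt(2)*sqrt(1/(-4*(-1 - 4)))*1 = -8*sqrt(2)*sqrt(1/(-4*(-5)))*1 = -8*sqrt(2)*sqrt(1/20)*1 = -8*sqrt(2)*sqrt(5)/10*1 = -4*sqrt(10)/5*1 = -4*sqrt(10)/5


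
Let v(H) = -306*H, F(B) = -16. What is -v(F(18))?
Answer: -4896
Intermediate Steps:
-v(F(18)) = -(-306)*(-16) = -1*4896 = -4896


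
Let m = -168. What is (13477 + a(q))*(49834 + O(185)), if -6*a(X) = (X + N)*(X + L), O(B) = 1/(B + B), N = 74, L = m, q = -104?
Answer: 223420285977/370 ≈ 6.0384e+8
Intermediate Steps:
L = -168
O(B) = 1/(2*B)
a(X) = -(-168 + X)*(74 + X)/6 (a(X) = -(X + 74)*(X - 168)/6 = -(74 + X)*(-168 + X)/6 = -(-168 + X)*(74 + X)/6)
(13477 + a(q))*(49834 + O(185)) = (13477 + (2072 - ⅙*(-104)² + (47/3)*(-104)))*(49834 + (½)/185) = (13477 + (2072 - ⅙*10816 - 4888/3))*(49834 + (½)*(1/185)) = (13477 + (2072 - 5408/3 - 4888/3))*(49834 + 1/370) = (13477 - 1360)*(18438581/370) = 12117*(18438581/370) = 223420285977/370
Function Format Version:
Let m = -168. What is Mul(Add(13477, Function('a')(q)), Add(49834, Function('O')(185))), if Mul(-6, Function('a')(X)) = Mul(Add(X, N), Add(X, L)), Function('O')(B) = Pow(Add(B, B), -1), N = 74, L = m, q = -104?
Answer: Rational(223420285977, 370) ≈ 6.0384e+8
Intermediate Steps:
L = -168
Function('O')(B) = Mul(Rational(1, 2), Pow(B, -1)) (Function('O')(B) = Pow(Mul(2, B), -1) = Mul(Rational(1, 2), Pow(B, -1)))
Function('a')(X) = Mul(Rational(-1, 6), Add(-168, X), Add(74, X)) (Function('a')(X) = Mul(Rational(-1, 6), Mul(Add(X, 74), Add(X, -168))) = Mul(Rational(-1, 6), Mul(Add(74, X), Add(-168, X))) = Mul(Rational(-1, 6), Mul(Add(-168, X), Add(74, X))) = Mul(Rational(-1, 6), Add(-168, X), Add(74, X)))
Mul(Add(13477, Function('a')(q)), Add(49834, Function('O')(185))) = Mul(Add(13477, Add(2072, Mul(Rational(-1, 6), Pow(-104, 2)), Mul(Rational(47, 3), -104))), Add(49834, Mul(Rational(1, 2), Pow(185, -1)))) = Mul(Add(13477, Add(2072, Mul(Rational(-1, 6), 10816), Rational(-4888, 3))), Add(49834, Mul(Rational(1, 2), Rational(1, 185)))) = Mul(Add(13477, Add(2072, Rational(-5408, 3), Rational(-4888, 3))), Add(49834, Rational(1, 370))) = Mul(Add(13477, -1360), Rational(18438581, 370)) = Mul(12117, Rational(18438581, 370)) = Rational(223420285977, 370)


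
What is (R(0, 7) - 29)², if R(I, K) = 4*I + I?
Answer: 841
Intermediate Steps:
R(I, K) = 5*I
(R(0, 7) - 29)² = (5*0 - 29)² = (0 - 29)² = (-29)² = 841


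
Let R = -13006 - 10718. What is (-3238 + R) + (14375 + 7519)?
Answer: -5068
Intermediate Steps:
R = -23724
(-3238 + R) + (14375 + 7519) = (-3238 - 23724) + (14375 + 7519) = -26962 + 21894 = -5068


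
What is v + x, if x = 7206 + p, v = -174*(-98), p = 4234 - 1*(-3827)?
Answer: 32319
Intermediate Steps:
p = 8061 (p = 4234 + 3827 = 8061)
v = 17052
x = 15267 (x = 7206 + 8061 = 15267)
v + x = 17052 + 15267 = 32319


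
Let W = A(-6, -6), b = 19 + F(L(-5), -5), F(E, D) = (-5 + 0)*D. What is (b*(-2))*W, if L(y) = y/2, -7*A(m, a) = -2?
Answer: -176/7 ≈ -25.143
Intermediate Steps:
A(m, a) = 2/7 (A(m, a) = -1/7*(-2) = 2/7)
L(y) = y/2 (L(y) = y*(1/2) = y/2)
F(E, D) = -5*D
b = 44 (b = 19 - 5*(-5) = 19 + 25 = 44)
W = 2/7 ≈ 0.28571
(b*(-2))*W = (44*(-2))*(2/7) = -88*2/7 = -176/7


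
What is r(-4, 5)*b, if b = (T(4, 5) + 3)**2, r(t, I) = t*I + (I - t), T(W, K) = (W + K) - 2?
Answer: -1100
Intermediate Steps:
T(W, K) = -2 + K + W (T(W, K) = (K + W) - 2 = -2 + K + W)
r(t, I) = I - t + I*t (r(t, I) = I*t + (I - t) = I - t + I*t)
b = 100 (b = ((-2 + 5 + 4) + 3)**2 = (7 + 3)**2 = 10**2 = 100)
r(-4, 5)*b = (5 - 1*(-4) + 5*(-4))*100 = (5 + 4 - 20)*100 = -11*100 = -1100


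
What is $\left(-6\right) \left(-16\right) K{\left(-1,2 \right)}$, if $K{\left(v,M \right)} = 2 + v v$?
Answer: $288$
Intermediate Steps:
$K{\left(v,M \right)} = 2 + v^{2}$
$\left(-6\right) \left(-16\right) K{\left(-1,2 \right)} = \left(-6\right) \left(-16\right) \left(2 + \left(-1\right)^{2}\right) = 96 \left(2 + 1\right) = 96 \cdot 3 = 288$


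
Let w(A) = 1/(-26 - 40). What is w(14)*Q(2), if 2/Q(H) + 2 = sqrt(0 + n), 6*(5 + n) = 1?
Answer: 4/583 + I*sqrt(174)/1749 ≈ 0.0068611 + 0.007542*I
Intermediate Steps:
n = -29/6 (n = -5 + (1/6)*1 = -5 + 1/6 = -29/6 ≈ -4.8333)
w(A) = -1/66 (w(A) = 1/(-66) = -1/66)
Q(H) = 2/(-2 + I*sqrt(174)/6) (Q(H) = 2/(-2 + sqrt(0 - 29/6)) = 2/(-2 + sqrt(-29/6)) = 2/(-2 + I*sqrt(174)/6))
w(14)*Q(2) = -(-24/53 - 2*I*sqrt(174)/53)/66 = 4/583 + I*sqrt(174)/1749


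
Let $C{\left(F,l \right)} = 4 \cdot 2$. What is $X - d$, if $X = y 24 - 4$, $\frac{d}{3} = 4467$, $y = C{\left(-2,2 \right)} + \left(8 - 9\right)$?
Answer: $-13237$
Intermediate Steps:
$C{\left(F,l \right)} = 8$
$y = 7$ ($y = 8 + \left(8 - 9\right) = 8 - 1 = 7$)
$d = 13401$ ($d = 3 \cdot 4467 = 13401$)
$X = 164$ ($X = 7 \cdot 24 - 4 = 168 - 4 = 164$)
$X - d = 164 - 13401 = -13237$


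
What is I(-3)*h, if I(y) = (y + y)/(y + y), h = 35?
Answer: 35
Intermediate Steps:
I(y) = 1 (I(y) = (2*y)/((2*y)) = (2*y)*(1/(2*y)) = 1)
I(-3)*h = 1*35 = 35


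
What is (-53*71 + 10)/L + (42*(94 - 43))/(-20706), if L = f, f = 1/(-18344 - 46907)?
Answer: 7101723084/29 ≈ 2.4489e+8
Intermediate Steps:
f = -1/65251 (f = 1/(-65251) = -1/65251 ≈ -1.5325e-5)
L = -1/65251 ≈ -1.5325e-5
(-53*71 + 10)/L + (42*(94 - 43))/(-20706) = (-53*71 + 10)/(-1/65251) + (42*(94 - 43))/(-20706) = (-3763 + 10)*(-65251) + (42*51)*(-1/20706) = -3753*(-65251) + 2142*(-1/20706) = 244887003 - 3/29 = 7101723084/29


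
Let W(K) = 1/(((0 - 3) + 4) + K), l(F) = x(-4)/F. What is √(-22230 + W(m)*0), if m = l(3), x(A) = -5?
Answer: 3*I*√2470 ≈ 149.1*I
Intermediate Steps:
l(F) = -5/F
m = -5/3 ≈ -1.6667
W(K) = 1/(1 + K) (W(K) = 1/((-3 + 4) + K) = 1/(1 + K))
√(-22230 + W(m)*0) = √(-22230 + 0/(1 - 5/3)) = √(-22230 + 0/(-⅔)) = √(-22230 - 3/2*0) = √(-22230 + 0) = √(-22230) = 3*I*√2470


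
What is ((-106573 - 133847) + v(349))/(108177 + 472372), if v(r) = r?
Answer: -240071/580549 ≈ -0.41352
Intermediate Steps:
((-106573 - 133847) + v(349))/(108177 + 472372) = ((-106573 - 133847) + 349)/(108177 + 472372) = (-240420 + 349)/580549 = -240071*1/580549 = -240071/580549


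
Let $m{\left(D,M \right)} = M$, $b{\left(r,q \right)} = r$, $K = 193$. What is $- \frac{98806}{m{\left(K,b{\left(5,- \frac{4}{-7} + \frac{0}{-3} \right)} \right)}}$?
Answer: $- \frac{98806}{5} \approx -19761.0$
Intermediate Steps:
$- \frac{98806}{m{\left(K,b{\left(5,- \frac{4}{-7} + \frac{0}{-3} \right)} \right)}} = - \frac{98806}{5}$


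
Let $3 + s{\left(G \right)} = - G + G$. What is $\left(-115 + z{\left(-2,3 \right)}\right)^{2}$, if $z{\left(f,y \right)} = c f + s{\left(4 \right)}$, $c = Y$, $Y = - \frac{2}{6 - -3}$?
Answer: $\frac{1119364}{81} \approx 13819.0$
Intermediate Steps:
$s{\left(G \right)} = -3$ ($s{\left(G \right)} = -3 + \left(- G + G\right) = -3 + 0 = -3$)
$Y = - \frac{2}{9}$ ($Y = - \frac{2}{6 + 3} = - \frac{2}{9} \approx -0.22222$)
$c = - \frac{2}{9} \approx -0.22222$
$z{\left(f,y \right)} = -3 - \frac{2 f}{9}$ ($z{\left(f,y \right)} = - \frac{2 f}{9} - 3 = -3 - \frac{2 f}{9}$)
$\left(-115 + z{\left(-2,3 \right)}\right)^{2} = \left(-115 - \frac{23}{9}\right)^{2} = \left(- \frac{1058}{9}\right)^{2} = \frac{1119364}{81}$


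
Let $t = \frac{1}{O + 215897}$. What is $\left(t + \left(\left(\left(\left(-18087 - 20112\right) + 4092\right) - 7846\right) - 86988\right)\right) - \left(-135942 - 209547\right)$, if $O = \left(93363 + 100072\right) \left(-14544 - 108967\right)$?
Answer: $\frac{5173577369452623}{23891134388} \approx 2.1655 \cdot 10^{5}$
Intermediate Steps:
$O = -23891350285$ ($O = 193435 \left(-123511\right) = -23891350285$)
$t = - \frac{1}{23891134388}$ ($t = \frac{1}{-23891350285 + 215897} = \frac{1}{-23891134388} = - \frac{1}{23891134388} \approx -4.1857 \cdot 10^{-11}$)
$\left(t + \left(\left(\left(\left(-18087 - 20112\right) + 4092\right) - 7846\right) - 86988\right)\right) - \left(-135942 - 209547\right) = \left(- \frac{1}{23891134388} + \left(\left(\left(\left(-18087 - 20112\right) + 4092\right) - 7846\right) - 86988\right)\right) - \left(-135942 - 209547\right) = \left(- \frac{1}{23891134388} + \left(\left(\left(-38199 + 4092\right) - 7846\right) - 86988\right)\right) - -345489 = \left(- \frac{1}{23891134388} - 128941\right) + 345489 = - \frac{3080546759123109}{23891134388} + 345489 = \frac{5173577369452623}{23891134388}$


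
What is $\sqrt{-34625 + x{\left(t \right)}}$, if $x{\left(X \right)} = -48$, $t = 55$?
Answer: $i \sqrt{34673} \approx 186.21 i$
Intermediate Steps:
$\sqrt{-34625 + x{\left(t \right)}} = \sqrt{-34625 - 48} = \sqrt{-34673} = i \sqrt{34673}$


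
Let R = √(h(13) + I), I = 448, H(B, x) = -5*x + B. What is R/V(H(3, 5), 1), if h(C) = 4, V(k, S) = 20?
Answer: √113/10 ≈ 1.0630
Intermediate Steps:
H(B, x) = B - 5*x
R = 2*√113 (R = √(4 + 448) = √452 = 2*√113 ≈ 21.260)
R/V(H(3, 5), 1) = (2*√113)/20 = (2*√113)*(1/20) = √113/10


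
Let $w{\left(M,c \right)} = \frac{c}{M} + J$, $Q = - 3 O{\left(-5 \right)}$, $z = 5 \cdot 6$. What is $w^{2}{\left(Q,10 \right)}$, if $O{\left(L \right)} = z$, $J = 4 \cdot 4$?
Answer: $\frac{20449}{81} \approx 252.46$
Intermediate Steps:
$z = 30$
$J = 16$
$O{\left(L \right)} = 30$
$Q = -90$ ($Q = \left(-3\right) 30 = -90$)
$w{\left(M,c \right)} = 16 + \frac{c}{M}$ ($w{\left(M,c \right)} = \frac{c}{M} + 16 = 16 + \frac{c}{M}$)
$w^{2}{\left(Q,10 \right)} = \left(16 + \frac{10}{-90}\right)^{2} = \left(16 + 10 \left(- \frac{1}{90}\right)\right)^{2} = \left(16 - \frac{1}{9}\right)^{2} = \left(\frac{143}{9}\right)^{2} = \frac{20449}{81}$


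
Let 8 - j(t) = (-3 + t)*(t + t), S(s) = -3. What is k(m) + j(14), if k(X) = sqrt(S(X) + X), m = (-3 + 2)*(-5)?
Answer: -300 + sqrt(2) ≈ -298.59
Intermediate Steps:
m = 5 (m = -1*(-5) = 5)
j(t) = 8 - 2*t*(-3 + t) (j(t) = 8 - (-3 + t)*(t + t) = 8 - (-3 + t)*2*t = 8 - 2*t*(-3 + t))
k(X) = sqrt(-3 + X)
k(m) + j(14) = sqrt(-3 + 5) + (8 - 2*14**2 + 6*14) = sqrt(2) + (8 - 2*196 + 84) = sqrt(2) + (8 - 392 + 84) = sqrt(2) - 300 = -300 + sqrt(2)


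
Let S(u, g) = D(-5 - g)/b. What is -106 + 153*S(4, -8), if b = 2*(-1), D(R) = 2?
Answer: -259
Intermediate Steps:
b = -2
S(u, g) = -1 (S(u, g) = 2/(-2) = 2*(-1/2) = -1)
-106 + 153*S(4, -8) = -106 + 153*(-1) = -106 - 153 = -259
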